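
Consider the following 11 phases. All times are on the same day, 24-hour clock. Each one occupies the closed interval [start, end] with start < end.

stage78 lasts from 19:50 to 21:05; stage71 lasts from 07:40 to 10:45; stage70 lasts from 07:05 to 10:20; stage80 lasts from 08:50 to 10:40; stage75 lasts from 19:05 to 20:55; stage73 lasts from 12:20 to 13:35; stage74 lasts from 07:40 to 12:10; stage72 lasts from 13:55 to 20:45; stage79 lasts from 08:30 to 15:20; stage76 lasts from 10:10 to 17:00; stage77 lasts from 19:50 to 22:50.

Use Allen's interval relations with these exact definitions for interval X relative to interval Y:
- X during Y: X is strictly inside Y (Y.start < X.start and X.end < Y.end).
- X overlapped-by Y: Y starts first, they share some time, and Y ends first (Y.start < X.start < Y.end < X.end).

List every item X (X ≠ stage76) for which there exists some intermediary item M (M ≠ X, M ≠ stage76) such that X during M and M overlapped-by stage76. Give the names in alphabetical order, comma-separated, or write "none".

Target stage76 = [10:10, 17:00].
Intermediaries M with M overlapped-by stage76: stage72.
Via stage72 — items with X during stage72: none.
Union: none.

none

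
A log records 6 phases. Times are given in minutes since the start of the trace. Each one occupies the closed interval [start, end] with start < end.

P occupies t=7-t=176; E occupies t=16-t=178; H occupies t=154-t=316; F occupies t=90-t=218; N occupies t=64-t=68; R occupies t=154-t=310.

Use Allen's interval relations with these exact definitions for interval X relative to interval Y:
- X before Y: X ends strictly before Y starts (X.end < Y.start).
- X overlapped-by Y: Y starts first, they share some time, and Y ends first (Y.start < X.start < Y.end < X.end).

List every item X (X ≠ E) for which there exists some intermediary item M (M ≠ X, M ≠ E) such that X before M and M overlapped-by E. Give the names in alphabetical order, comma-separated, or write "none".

N

Target E = [t=16, t=178].
Intermediaries M with M overlapped-by E: F, H, R.
Via F — items with X before F: N.
Via H — items with X before H: N.
Via R — items with X before R: N.
Union: N.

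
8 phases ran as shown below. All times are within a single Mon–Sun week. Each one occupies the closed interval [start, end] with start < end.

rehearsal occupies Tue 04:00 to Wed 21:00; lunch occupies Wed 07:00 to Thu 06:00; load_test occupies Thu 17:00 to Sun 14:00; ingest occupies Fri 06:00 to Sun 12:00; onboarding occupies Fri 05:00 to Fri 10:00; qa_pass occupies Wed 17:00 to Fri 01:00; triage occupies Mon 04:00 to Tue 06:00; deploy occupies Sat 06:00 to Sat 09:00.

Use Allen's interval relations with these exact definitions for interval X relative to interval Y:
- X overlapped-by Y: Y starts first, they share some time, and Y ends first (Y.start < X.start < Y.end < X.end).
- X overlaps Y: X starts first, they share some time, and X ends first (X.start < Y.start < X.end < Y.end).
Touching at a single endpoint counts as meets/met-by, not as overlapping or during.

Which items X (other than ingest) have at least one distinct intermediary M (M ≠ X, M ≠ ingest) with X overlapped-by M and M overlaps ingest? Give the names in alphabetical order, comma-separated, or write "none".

Target ingest = [Fri 06:00, Sun 12:00].
Intermediaries M with M overlaps ingest: onboarding.
Via onboarding — items with X overlapped-by onboarding: none.
Union: none.

none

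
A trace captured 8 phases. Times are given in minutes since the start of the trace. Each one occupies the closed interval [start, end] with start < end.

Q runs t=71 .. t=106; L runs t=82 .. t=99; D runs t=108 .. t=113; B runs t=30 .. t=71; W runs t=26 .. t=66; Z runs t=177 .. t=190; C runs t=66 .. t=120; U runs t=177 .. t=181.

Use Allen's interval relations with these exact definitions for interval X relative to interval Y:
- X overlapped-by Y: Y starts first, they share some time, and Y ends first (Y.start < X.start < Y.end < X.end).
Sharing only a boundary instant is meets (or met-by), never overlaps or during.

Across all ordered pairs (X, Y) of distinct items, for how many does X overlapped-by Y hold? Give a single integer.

Checking all 56 ordered pairs for relation 'overlapped-by'; matching pairs in alphabetical order:
(B, W): B overlapped-by W ✓
(C, B): C overlapped-by B ✓
Count: 2.

2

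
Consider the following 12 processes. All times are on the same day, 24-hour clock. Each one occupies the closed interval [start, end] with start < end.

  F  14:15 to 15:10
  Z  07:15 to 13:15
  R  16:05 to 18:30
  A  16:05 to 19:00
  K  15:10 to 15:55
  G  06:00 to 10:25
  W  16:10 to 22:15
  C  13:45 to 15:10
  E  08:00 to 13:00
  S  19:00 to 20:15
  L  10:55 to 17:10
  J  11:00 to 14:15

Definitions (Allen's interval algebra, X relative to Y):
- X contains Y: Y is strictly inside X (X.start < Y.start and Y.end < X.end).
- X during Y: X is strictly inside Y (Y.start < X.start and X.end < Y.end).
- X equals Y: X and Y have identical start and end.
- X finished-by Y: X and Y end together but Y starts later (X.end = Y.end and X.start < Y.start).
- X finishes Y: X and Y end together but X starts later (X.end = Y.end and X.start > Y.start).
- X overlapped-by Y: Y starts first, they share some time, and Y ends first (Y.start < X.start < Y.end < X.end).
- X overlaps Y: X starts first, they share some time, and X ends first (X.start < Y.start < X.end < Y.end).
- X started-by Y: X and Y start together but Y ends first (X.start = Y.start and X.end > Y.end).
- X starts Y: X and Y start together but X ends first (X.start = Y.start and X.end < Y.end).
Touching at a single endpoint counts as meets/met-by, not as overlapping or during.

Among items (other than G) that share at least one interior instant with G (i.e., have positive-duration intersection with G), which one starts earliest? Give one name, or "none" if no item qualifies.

Target G = [06:00, 10:25].
A [16:05, 19:00] → after → excluded.
C [13:45, 15:10] → after → excluded.
E [08:00, 13:00] → overlapped-by → candidate.
F [14:15, 15:10] → after → excluded.
J [11:00, 14:15] → after → excluded.
K [15:10, 15:55] → after → excluded.
L [10:55, 17:10] → after → excluded.
R [16:05, 18:30] → after → excluded.
S [19:00, 20:15] → after → excluded.
W [16:10, 22:15] → after → excluded.
Z [07:15, 13:15] → overlapped-by → candidate.
Among candidates, earliest start is 07:15 → Z.

Z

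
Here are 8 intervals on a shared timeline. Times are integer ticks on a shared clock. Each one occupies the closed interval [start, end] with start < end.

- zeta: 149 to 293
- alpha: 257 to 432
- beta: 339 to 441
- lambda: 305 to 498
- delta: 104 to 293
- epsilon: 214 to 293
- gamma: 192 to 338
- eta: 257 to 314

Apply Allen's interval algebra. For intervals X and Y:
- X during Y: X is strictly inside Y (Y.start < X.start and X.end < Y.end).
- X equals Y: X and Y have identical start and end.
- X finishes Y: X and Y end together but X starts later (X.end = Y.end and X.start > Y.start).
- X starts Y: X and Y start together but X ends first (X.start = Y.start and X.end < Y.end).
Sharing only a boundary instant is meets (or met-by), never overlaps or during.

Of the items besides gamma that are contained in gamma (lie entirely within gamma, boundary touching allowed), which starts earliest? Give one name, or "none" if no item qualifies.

epsilon

Target gamma = [192, 338].
alpha [257, 432] → overlapped-by → excluded.
beta [339, 441] → after → excluded.
delta [104, 293] → overlaps → excluded.
epsilon [214, 293] → during → candidate.
eta [257, 314] → during → candidate.
lambda [305, 498] → overlapped-by → excluded.
zeta [149, 293] → overlaps → excluded.
Among candidates, earliest start is 214 → epsilon.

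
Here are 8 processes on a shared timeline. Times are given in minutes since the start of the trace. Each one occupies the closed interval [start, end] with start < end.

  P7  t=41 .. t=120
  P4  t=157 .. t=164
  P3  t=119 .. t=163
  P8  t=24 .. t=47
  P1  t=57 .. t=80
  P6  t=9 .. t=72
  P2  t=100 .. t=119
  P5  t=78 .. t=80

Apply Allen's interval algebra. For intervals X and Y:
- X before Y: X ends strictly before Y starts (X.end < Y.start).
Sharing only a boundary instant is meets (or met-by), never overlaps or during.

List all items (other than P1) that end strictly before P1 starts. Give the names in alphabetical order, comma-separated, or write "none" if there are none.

P8

Target P1 = [t=57, t=80].
P2 [t=100, t=119] → after → no.
P3 [t=119, t=163] → after → no.
P4 [t=157, t=164] → after → no.
P5 [t=78, t=80] → finishes → no.
P6 [t=9, t=72] → overlaps → no.
P7 [t=41, t=120] → contains → no.
P8 [t=24, t=47] → before → yes.
Result: P8.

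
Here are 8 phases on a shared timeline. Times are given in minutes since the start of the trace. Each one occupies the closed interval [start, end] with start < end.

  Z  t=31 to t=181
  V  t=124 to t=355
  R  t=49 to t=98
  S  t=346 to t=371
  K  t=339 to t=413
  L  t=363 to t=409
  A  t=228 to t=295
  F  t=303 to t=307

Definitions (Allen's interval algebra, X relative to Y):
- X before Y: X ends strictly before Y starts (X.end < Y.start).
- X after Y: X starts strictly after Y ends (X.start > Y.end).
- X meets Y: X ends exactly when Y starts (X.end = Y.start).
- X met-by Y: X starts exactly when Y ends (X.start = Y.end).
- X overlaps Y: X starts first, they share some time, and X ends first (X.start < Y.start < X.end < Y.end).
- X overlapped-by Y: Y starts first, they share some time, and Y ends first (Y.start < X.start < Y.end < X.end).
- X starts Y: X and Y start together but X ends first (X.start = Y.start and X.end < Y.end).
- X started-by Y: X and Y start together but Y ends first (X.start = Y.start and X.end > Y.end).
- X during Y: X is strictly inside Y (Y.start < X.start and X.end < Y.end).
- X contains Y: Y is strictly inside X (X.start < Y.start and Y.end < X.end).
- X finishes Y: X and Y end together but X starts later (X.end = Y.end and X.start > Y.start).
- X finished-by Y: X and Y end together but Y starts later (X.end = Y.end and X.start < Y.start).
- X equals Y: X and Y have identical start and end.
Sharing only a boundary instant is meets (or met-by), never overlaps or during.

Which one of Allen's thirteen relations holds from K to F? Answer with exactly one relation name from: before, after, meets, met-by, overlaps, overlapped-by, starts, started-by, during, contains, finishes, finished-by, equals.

K = [t=339, t=413]; F = [t=303, t=307].
Compare endpoints: K.start > F.start, K.start > F.end, K.end > F.start, K.end > F.end.
That pattern is 'after'.

after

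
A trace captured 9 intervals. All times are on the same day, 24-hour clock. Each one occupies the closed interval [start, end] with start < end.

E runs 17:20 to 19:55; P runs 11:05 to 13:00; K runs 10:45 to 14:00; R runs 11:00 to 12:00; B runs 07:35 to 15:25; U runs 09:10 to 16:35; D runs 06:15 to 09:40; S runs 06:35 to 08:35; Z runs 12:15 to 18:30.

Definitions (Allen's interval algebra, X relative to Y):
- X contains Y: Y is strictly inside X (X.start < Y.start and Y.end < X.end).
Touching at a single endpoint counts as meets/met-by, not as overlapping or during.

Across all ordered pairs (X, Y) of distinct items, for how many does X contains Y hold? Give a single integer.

Checking all 72 ordered pairs for relation 'contains'; matching pairs in alphabetical order:
(B, K): B contains K ✓
(B, P): B contains P ✓
(B, R): B contains R ✓
(D, S): D contains S ✓
(K, P): K contains P ✓
(K, R): K contains R ✓
(U, K): U contains K ✓
(U, P): U contains P ✓
(U, R): U contains R ✓
Count: 9.

9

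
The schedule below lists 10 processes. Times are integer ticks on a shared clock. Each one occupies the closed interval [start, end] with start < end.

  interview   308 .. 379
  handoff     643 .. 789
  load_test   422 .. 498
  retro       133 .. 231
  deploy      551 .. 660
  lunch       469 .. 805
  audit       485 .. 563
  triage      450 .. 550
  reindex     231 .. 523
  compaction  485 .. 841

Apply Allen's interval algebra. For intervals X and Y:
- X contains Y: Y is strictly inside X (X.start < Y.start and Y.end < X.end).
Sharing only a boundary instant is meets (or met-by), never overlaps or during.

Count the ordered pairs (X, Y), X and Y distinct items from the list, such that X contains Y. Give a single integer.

7

Checking all 90 ordered pairs for relation 'contains'; matching pairs in alphabetical order:
(compaction, deploy): compaction contains deploy ✓
(compaction, handoff): compaction contains handoff ✓
(lunch, audit): lunch contains audit ✓
(lunch, deploy): lunch contains deploy ✓
(lunch, handoff): lunch contains handoff ✓
(reindex, interview): reindex contains interview ✓
(reindex, load_test): reindex contains load_test ✓
Count: 7.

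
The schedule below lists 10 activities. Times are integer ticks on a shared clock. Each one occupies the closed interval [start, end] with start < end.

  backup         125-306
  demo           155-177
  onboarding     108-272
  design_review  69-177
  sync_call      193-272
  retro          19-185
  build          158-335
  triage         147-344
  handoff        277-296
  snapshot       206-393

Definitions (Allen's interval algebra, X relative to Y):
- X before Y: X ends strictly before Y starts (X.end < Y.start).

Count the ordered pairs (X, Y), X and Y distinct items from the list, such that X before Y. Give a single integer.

11

Checking all 90 ordered pairs for relation 'before'; matching pairs in alphabetical order:
(demo, handoff): demo before handoff ✓
(demo, snapshot): demo before snapshot ✓
(demo, sync_call): demo before sync_call ✓
(design_review, handoff): design_review before handoff ✓
(design_review, snapshot): design_review before snapshot ✓
(design_review, sync_call): design_review before sync_call ✓
(onboarding, handoff): onboarding before handoff ✓
(retro, handoff): retro before handoff ✓
(retro, snapshot): retro before snapshot ✓
(retro, sync_call): retro before sync_call ✓
(sync_call, handoff): sync_call before handoff ✓
Count: 11.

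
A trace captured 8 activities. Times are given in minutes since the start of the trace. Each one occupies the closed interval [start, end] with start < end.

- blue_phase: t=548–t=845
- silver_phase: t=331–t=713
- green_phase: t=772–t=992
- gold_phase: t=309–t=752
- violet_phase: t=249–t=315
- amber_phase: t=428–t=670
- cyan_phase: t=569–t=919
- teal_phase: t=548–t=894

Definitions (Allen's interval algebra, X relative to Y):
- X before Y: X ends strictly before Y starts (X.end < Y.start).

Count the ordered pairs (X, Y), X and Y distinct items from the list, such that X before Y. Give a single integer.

Checking all 56 ordered pairs for relation 'before'; matching pairs in alphabetical order:
(amber_phase, green_phase): amber_phase before green_phase ✓
(gold_phase, green_phase): gold_phase before green_phase ✓
(silver_phase, green_phase): silver_phase before green_phase ✓
(violet_phase, amber_phase): violet_phase before amber_phase ✓
(violet_phase, blue_phase): violet_phase before blue_phase ✓
(violet_phase, cyan_phase): violet_phase before cyan_phase ✓
(violet_phase, green_phase): violet_phase before green_phase ✓
(violet_phase, silver_phase): violet_phase before silver_phase ✓
(violet_phase, teal_phase): violet_phase before teal_phase ✓
Count: 9.

9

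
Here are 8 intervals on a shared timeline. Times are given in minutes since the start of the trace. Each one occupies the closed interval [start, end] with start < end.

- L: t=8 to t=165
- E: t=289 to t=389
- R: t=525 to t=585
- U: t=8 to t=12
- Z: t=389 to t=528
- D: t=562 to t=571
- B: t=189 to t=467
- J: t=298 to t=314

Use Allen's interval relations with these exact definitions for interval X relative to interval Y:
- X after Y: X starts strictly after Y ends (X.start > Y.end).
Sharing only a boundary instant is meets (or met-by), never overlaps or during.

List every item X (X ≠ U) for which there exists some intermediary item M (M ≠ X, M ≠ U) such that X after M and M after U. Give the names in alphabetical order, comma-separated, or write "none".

D, R, Z

Target U = [t=8, t=12].
Intermediaries M with M after U: B, D, E, J, R, Z.
Via B — items with X after B: D, R.
Via D — items with X after D: none.
Via E — items with X after E: D, R.
Via J — items with X after J: D, R, Z.
Via R — items with X after R: none.
Via Z — items with X after Z: D.
Union: D, R, Z.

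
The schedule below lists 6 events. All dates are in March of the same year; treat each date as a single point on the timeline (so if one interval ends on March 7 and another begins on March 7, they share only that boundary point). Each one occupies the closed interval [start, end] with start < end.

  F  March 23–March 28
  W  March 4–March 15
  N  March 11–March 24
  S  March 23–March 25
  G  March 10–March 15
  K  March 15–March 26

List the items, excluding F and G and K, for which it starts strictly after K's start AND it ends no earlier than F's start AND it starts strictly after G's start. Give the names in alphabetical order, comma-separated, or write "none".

S

Conditions: its start is strictly after K's start (X.start > March 15) AND its end is no earlier than F's start (X.end >= March 23) AND its start is strictly after G's start (X.start > March 10).
N: start March 11 > March 15? ✗; end March 24 >= March 23? ✓; start March 11 > March 10? ✓ → no.
S: start March 23 > March 15? ✓; end March 25 >= March 23? ✓; start March 23 > March 10? ✓ → yes.
W: start March 4 > March 15? ✗; end March 15 >= March 23? ✗; start March 4 > March 10? ✗ → no.
Result: S.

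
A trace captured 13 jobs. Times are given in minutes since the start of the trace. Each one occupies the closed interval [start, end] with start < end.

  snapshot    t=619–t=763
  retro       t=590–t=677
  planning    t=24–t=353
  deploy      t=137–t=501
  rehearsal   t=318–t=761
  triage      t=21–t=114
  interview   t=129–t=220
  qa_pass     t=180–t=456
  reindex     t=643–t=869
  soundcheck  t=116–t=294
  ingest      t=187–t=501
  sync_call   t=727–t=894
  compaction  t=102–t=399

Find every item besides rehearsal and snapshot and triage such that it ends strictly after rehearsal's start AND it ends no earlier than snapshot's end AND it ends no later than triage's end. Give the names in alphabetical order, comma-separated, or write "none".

none

Conditions: its end is strictly after rehearsal's start (X.end > t=318) AND its end is no earlier than snapshot's end (X.end >= t=763) AND its end is no later than triage's end (X.end <= t=114).
compaction: end t=399 > t=318? ✓; end t=399 >= t=763? ✗; end t=399 <= t=114? ✗ → no.
deploy: end t=501 > t=318? ✓; end t=501 >= t=763? ✗; end t=501 <= t=114? ✗ → no.
ingest: end t=501 > t=318? ✓; end t=501 >= t=763? ✗; end t=501 <= t=114? ✗ → no.
interview: end t=220 > t=318? ✗; end t=220 >= t=763? ✗; end t=220 <= t=114? ✗ → no.
planning: end t=353 > t=318? ✓; end t=353 >= t=763? ✗; end t=353 <= t=114? ✗ → no.
qa_pass: end t=456 > t=318? ✓; end t=456 >= t=763? ✗; end t=456 <= t=114? ✗ → no.
reindex: end t=869 > t=318? ✓; end t=869 >= t=763? ✓; end t=869 <= t=114? ✗ → no.
retro: end t=677 > t=318? ✓; end t=677 >= t=763? ✗; end t=677 <= t=114? ✗ → no.
soundcheck: end t=294 > t=318? ✗; end t=294 >= t=763? ✗; end t=294 <= t=114? ✗ → no.
sync_call: end t=894 > t=318? ✓; end t=894 >= t=763? ✓; end t=894 <= t=114? ✗ → no.
Result: none.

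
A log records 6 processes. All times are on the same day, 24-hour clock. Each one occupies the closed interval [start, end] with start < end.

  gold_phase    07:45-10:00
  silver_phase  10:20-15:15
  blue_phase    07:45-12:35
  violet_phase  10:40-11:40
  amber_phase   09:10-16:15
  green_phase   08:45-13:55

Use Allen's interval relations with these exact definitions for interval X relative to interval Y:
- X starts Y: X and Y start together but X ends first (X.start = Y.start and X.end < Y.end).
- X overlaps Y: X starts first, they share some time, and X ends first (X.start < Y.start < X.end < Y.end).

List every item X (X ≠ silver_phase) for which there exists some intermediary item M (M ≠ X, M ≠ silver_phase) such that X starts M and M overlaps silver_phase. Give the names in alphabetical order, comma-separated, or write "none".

Target silver_phase = [10:20, 15:15].
Intermediaries M with M overlaps silver_phase: blue_phase, green_phase.
Via blue_phase — items with X starts blue_phase: gold_phase.
Via green_phase — items with X starts green_phase: none.
Union: gold_phase.

gold_phase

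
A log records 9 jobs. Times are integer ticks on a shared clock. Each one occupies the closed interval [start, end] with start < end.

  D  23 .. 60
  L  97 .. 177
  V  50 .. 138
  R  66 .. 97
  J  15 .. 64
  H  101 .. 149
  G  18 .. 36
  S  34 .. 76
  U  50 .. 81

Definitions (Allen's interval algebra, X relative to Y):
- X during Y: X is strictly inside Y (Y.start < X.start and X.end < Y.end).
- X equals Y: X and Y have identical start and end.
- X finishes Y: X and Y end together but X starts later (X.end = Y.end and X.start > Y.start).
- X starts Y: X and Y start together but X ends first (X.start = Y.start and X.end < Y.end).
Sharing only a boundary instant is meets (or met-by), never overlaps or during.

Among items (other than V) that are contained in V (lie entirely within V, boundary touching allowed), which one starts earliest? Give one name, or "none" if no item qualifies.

Target V = [50, 138].
D [23, 60] → overlaps → excluded.
G [18, 36] → before → excluded.
H [101, 149] → overlapped-by → excluded.
J [15, 64] → overlaps → excluded.
L [97, 177] → overlapped-by → excluded.
R [66, 97] → during → candidate.
S [34, 76] → overlaps → excluded.
U [50, 81] → starts → candidate.
Among candidates, earliest start is 50 → U.

U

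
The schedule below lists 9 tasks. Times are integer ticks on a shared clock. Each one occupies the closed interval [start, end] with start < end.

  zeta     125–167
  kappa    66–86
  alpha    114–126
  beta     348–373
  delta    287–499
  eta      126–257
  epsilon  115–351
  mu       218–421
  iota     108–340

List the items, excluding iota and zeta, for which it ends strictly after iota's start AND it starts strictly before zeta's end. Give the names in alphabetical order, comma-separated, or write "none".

alpha, epsilon, eta

Conditions: its end is strictly after iota's start (X.end > 108) AND its start is strictly before zeta's end (X.start < 167).
alpha: end 126 > 108? ✓; start 114 < 167? ✓ → yes.
beta: end 373 > 108? ✓; start 348 < 167? ✗ → no.
delta: end 499 > 108? ✓; start 287 < 167? ✗ → no.
epsilon: end 351 > 108? ✓; start 115 < 167? ✓ → yes.
eta: end 257 > 108? ✓; start 126 < 167? ✓ → yes.
kappa: end 86 > 108? ✗; start 66 < 167? ✓ → no.
mu: end 421 > 108? ✓; start 218 < 167? ✗ → no.
Result: alpha, epsilon, eta.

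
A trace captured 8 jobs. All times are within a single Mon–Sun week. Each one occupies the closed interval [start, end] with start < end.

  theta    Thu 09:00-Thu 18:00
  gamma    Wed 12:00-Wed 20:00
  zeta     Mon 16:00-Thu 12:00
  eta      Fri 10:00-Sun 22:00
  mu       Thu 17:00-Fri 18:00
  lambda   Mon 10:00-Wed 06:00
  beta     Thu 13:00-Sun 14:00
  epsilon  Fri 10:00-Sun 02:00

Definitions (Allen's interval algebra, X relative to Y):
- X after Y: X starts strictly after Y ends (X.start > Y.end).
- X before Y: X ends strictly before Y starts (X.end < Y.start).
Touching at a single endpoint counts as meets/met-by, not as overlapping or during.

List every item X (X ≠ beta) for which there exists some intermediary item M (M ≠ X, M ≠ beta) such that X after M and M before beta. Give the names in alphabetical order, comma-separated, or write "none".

Target beta = [Thu 13:00, Sun 14:00].
Intermediaries M with M before beta: gamma, lambda, zeta.
Via gamma — items with X after gamma: epsilon, eta, mu, theta.
Via lambda — items with X after lambda: epsilon, eta, gamma, mu, theta.
Via zeta — items with X after zeta: epsilon, eta, mu.
Union: epsilon, eta, gamma, mu, theta.

epsilon, eta, gamma, mu, theta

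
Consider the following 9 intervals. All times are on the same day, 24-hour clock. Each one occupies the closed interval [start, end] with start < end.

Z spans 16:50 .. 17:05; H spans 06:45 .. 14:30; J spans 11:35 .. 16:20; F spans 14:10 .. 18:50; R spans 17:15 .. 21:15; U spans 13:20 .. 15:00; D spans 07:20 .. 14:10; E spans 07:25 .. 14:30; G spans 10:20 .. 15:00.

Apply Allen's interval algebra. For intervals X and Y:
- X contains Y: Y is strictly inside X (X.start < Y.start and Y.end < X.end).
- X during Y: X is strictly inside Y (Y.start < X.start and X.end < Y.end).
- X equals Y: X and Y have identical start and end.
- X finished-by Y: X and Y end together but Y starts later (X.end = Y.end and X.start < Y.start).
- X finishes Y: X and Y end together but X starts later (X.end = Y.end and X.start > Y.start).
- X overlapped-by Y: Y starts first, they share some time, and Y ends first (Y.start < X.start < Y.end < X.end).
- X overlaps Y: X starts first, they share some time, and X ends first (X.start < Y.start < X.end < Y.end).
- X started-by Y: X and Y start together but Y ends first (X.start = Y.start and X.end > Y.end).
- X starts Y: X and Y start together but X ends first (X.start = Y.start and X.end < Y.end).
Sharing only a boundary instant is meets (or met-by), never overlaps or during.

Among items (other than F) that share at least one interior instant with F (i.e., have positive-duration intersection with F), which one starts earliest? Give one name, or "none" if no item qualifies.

H

Target F = [14:10, 18:50].
D [07:20, 14:10] → meets → excluded.
E [07:25, 14:30] → overlaps → candidate.
G [10:20, 15:00] → overlaps → candidate.
H [06:45, 14:30] → overlaps → candidate.
J [11:35, 16:20] → overlaps → candidate.
R [17:15, 21:15] → overlapped-by → candidate.
U [13:20, 15:00] → overlaps → candidate.
Z [16:50, 17:05] → during → candidate.
Among candidates, earliest start is 06:45 → H.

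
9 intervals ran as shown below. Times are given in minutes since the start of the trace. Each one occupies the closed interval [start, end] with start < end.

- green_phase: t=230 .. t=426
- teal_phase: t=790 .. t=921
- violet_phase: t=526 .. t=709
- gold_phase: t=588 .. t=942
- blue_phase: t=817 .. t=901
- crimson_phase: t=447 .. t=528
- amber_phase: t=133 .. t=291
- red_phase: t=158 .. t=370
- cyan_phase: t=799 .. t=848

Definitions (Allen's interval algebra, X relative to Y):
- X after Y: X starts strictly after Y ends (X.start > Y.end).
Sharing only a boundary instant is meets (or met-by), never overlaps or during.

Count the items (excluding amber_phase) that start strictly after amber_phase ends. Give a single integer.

6

Target amber_phase = [t=133, t=291].
blue_phase [t=817, t=901] → after → counts.
crimson_phase [t=447, t=528] → after → counts.
cyan_phase [t=799, t=848] → after → counts.
gold_phase [t=588, t=942] → after → counts.
green_phase [t=230, t=426] → overlapped-by → no.
red_phase [t=158, t=370] → overlapped-by → no.
teal_phase [t=790, t=921] → after → counts.
violet_phase [t=526, t=709] → after → counts.
Total: 6.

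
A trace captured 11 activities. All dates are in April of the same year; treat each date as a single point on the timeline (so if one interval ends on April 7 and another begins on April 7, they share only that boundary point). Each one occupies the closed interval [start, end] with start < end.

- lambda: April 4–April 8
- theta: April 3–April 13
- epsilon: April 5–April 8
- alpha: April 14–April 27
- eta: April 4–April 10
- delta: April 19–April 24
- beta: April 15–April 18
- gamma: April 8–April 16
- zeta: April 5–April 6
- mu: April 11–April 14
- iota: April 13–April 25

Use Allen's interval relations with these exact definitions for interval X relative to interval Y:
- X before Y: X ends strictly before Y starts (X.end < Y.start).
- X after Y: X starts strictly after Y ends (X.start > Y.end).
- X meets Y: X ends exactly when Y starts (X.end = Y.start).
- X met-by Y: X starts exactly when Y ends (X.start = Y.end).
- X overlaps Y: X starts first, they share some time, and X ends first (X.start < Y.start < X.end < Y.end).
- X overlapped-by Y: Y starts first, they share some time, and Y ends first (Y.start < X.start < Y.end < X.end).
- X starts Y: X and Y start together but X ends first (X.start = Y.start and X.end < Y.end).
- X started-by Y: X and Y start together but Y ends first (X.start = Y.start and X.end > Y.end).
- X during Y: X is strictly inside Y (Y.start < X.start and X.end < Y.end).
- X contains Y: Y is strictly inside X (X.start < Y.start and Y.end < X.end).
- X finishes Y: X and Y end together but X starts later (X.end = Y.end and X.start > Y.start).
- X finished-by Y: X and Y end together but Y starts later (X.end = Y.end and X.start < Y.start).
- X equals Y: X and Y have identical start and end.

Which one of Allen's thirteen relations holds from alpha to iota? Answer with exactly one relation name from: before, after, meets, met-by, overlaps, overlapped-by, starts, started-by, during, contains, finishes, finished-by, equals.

overlapped-by

alpha = [April 14, April 27]; iota = [April 13, April 25].
Compare endpoints: alpha.start > iota.start, alpha.start < iota.end, alpha.end > iota.start, alpha.end > iota.end.
That pattern is 'overlapped-by'.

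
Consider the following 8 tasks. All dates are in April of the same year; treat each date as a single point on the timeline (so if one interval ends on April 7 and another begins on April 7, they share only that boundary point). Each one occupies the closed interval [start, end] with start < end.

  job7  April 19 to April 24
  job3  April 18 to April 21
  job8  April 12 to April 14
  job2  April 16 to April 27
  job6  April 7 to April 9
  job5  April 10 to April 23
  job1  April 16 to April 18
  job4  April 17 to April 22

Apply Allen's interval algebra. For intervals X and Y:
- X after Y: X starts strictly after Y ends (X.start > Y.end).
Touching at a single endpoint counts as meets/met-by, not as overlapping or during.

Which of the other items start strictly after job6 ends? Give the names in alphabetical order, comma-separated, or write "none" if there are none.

job1, job2, job3, job4, job5, job7, job8

Target job6 = [April 7, April 9].
job1 [April 16, April 18] → after → yes.
job2 [April 16, April 27] → after → yes.
job3 [April 18, April 21] → after → yes.
job4 [April 17, April 22] → after → yes.
job5 [April 10, April 23] → after → yes.
job7 [April 19, April 24] → after → yes.
job8 [April 12, April 14] → after → yes.
Result: job1, job2, job3, job4, job5, job7, job8.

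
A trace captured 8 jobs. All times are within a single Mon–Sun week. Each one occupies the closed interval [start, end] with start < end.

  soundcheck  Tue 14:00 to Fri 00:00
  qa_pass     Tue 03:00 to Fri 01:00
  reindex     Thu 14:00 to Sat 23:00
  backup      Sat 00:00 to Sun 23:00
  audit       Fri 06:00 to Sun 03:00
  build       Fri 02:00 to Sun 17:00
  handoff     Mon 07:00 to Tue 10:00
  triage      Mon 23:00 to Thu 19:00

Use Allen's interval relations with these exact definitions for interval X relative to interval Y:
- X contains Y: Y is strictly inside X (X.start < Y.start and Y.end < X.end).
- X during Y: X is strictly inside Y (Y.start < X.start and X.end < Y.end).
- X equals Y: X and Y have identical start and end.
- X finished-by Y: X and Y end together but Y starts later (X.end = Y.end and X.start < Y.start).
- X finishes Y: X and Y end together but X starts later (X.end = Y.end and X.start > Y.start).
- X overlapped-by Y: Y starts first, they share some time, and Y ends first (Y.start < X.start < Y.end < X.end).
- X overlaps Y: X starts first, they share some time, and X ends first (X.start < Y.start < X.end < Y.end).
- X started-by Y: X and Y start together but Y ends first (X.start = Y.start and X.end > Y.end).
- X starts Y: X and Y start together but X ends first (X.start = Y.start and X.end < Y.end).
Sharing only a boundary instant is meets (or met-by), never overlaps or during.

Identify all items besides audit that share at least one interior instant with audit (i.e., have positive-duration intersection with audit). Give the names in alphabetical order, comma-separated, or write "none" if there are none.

backup, build, reindex

Target audit = [Fri 06:00, Sun 03:00].
backup [Sat 00:00, Sun 23:00] → overlapped-by → yes.
build [Fri 02:00, Sun 17:00] → contains → yes.
handoff [Mon 07:00, Tue 10:00] → before → no.
qa_pass [Tue 03:00, Fri 01:00] → before → no.
reindex [Thu 14:00, Sat 23:00] → overlaps → yes.
soundcheck [Tue 14:00, Fri 00:00] → before → no.
triage [Mon 23:00, Thu 19:00] → before → no.
Result: backup, build, reindex.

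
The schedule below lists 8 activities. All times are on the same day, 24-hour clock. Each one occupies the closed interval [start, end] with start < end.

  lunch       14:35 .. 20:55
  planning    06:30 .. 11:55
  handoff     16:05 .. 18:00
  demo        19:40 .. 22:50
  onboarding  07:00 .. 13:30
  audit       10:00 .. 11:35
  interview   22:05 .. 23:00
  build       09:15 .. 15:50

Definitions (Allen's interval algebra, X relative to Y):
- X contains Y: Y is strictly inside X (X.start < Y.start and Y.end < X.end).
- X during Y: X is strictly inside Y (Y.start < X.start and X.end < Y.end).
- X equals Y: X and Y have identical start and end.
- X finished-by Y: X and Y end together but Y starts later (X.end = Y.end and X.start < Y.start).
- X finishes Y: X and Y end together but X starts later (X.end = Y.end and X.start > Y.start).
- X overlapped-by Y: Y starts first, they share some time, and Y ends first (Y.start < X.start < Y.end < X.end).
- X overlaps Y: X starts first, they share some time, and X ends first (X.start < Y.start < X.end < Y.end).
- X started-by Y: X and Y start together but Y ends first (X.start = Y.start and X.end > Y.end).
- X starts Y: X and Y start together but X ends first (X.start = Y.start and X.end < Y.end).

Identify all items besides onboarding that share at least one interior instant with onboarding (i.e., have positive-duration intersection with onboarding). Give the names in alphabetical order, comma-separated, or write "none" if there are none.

audit, build, planning

Target onboarding = [07:00, 13:30].
audit [10:00, 11:35] → during → yes.
build [09:15, 15:50] → overlapped-by → yes.
demo [19:40, 22:50] → after → no.
handoff [16:05, 18:00] → after → no.
interview [22:05, 23:00] → after → no.
lunch [14:35, 20:55] → after → no.
planning [06:30, 11:55] → overlaps → yes.
Result: audit, build, planning.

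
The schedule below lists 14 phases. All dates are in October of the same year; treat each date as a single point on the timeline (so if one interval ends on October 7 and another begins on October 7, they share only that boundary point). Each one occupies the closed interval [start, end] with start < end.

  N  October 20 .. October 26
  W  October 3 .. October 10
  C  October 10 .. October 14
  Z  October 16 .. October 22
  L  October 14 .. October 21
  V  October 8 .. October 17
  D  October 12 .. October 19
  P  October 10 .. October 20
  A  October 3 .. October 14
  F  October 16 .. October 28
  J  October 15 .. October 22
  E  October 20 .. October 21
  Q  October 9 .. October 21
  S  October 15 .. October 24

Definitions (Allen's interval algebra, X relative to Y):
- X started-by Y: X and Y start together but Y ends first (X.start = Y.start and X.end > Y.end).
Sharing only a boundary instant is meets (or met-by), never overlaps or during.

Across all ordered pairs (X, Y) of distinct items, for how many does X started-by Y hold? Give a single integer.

Checking all 182 ordered pairs for relation 'started-by'; matching pairs in alphabetical order:
(A, W): A started-by W ✓
(F, Z): F started-by Z ✓
(N, E): N started-by E ✓
(P, C): P started-by C ✓
(S, J): S started-by J ✓
Count: 5.

5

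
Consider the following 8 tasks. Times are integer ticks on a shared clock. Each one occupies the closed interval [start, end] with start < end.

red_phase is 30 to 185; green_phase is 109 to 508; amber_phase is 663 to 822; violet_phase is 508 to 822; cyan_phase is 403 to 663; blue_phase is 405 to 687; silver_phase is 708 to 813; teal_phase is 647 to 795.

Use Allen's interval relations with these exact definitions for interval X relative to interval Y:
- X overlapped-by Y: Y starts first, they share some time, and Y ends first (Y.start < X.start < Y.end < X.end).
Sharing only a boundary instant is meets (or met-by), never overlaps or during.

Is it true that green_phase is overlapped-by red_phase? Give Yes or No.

Yes

green_phase = [109, 508], red_phase = [30, 185].
Actual relation of green_phase to red_phase: overlapped-by.
Asked whether 'overlapped-by' holds → Yes.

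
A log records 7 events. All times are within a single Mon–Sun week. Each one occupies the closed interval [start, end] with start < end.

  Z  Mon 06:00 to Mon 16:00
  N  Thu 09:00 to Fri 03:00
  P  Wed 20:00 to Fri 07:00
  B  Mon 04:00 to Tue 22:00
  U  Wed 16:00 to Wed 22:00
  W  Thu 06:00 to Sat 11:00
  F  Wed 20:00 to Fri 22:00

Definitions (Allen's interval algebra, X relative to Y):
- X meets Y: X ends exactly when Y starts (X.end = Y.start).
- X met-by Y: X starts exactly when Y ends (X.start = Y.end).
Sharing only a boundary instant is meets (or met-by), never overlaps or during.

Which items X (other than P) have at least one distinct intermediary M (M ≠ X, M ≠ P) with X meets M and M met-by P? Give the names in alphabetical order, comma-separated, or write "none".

none

Target P = [Wed 20:00, Fri 07:00].
Intermediaries M with M met-by P: none.
Union: none.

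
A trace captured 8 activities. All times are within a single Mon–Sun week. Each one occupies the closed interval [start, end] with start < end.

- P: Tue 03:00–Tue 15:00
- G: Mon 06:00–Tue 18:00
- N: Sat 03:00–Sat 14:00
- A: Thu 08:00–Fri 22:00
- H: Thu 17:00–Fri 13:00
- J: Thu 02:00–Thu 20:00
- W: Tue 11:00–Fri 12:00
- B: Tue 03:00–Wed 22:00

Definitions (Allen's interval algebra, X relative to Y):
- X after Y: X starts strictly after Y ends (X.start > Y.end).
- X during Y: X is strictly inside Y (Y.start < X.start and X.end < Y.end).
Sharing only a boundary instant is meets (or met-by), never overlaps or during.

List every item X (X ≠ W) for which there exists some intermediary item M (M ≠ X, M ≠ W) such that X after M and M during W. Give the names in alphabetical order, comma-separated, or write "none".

N

Target W = [Tue 11:00, Fri 12:00].
Intermediaries M with M during W: J.
Via J — items with X after J: N.
Union: N.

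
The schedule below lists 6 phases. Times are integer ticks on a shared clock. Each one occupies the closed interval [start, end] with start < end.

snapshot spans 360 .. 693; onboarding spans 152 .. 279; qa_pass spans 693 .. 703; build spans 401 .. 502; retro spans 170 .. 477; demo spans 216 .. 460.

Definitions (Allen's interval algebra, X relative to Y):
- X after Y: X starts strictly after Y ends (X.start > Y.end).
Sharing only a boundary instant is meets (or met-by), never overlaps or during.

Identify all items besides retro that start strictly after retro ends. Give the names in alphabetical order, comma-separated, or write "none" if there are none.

Target retro = [170, 477].
build [401, 502] → overlapped-by → no.
demo [216, 460] → during → no.
onboarding [152, 279] → overlaps → no.
qa_pass [693, 703] → after → yes.
snapshot [360, 693] → overlapped-by → no.
Result: qa_pass.

qa_pass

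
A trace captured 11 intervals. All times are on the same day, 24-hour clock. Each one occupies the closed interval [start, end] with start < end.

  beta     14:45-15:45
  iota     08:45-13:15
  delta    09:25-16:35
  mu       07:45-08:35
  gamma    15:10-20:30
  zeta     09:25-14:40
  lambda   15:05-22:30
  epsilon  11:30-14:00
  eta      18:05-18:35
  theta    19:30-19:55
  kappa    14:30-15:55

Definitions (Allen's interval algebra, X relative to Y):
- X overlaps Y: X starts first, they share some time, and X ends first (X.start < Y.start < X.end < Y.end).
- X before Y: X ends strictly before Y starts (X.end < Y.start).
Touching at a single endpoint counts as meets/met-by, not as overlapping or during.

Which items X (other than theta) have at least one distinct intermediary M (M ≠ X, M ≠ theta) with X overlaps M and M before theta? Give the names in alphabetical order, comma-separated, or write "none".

Target theta = [19:30, 19:55].
Intermediaries M with M before theta: beta, delta, epsilon, eta, iota, kappa, mu, zeta.
Via beta — items with X overlaps beta: none.
Via delta — items with X overlaps delta: iota.
Via epsilon — items with X overlaps epsilon: iota.
Via eta — items with X overlaps eta: none.
Via iota — items with X overlaps iota: none.
Via kappa — items with X overlaps kappa: zeta.
Via mu — items with X overlaps mu: none.
Via zeta — items with X overlaps zeta: iota.
Union: iota, zeta.

iota, zeta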